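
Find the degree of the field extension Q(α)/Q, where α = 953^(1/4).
[Q(α):Q] = 4

α is a root of x^4 - 953. By Eisenstein's criterion at the prime p = 953 (which divides the constant term 953 but p^2 = 908209 does not, since 953 is squarefree), x^4 - 953 is irreducible over Q. Hence [Q(α):Q] = 4.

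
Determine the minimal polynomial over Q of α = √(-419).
m_α(x) = x^2 + 419

α satisfies α^2 + 419 = 0, so x^2 + 419 annihilates α. Since d = -419 is squarefree and ≠ 1, it is not a perfect square in Q, so x^2 + 419 has no rational root and is therefore irreducible over Q (a degree-2 polynomial over a field is irreducible iff it has no root). Hence m_α(x) = x^2 + 419.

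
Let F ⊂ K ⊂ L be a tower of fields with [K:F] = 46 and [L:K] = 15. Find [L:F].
[L:F] = 690

The tower law says that for any tower of field extensions F ⊂ K ⊂ L with finite degrees, [L:F] = [L:K] · [K:F]. Here this gives [L:F] = 15 · 46 = 690.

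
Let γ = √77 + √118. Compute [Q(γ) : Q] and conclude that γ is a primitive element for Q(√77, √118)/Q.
[Q(γ) : Q] = 4 (equivalently, Q(γ) = Q(√77, √118))

Obviously Q(γ) ⊆ Q(√77, √118), and [Q(√77, √118):Q] = 4 (since 77, 118 are distinct squarefree integers > 1 with 9086 not a perfect square). To show equality we compute the minimal polynomial of γ. From γ = √77 + √118: γ^2 = 77 + 2√(9086) + 118 = 195 + 2√(9086), so γ^2 - 195 = 2√(9086); squaring, (γ^2 - 195)^2 = 4·9086, i.e. γ^4 - 390γ^2 + 38025 - 36344 = 0, i.e. γ^4 - 390γ^2 + 1681 = 0. So γ is a root of x^4 - 390x^2 + 1681. This polynomial is irreducible over Q: it has no rational root (each ±√77 ± √118 is irrational), and any factorization into two quadratics over Q would force √(9086) ∈ Q (pairing opposite roots) or √77, √118 ∈ Q (other pairings), all impossible. Hence [Q(γ):Q] = 4 = [Q(√77, √118):Q], so Q(γ) = Q(√77, √118).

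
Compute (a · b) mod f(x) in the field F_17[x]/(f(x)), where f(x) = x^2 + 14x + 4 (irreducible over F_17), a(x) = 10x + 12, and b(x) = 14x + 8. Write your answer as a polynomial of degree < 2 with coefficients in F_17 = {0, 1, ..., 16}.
a · b ≡ 5x + 12 (mod f(x))

Multiply in F_17[x]: a(x)·b(x) = (10x + 12)·(14x + 8) = 4x^2 + 10x + 11. This has degree ≥ 2, so divide by f(x) over F_17: 4x^2 + 10x + 11 = (4)·(x^2 + 14x + 4) + (5x + 12). Hence a·b ≡ 5x + 12 (mod f). (F_17[x]/(f) is a field with 17^2 = 289 elements since f is irreducible of degree 2.)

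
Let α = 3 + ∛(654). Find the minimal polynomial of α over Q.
m_α(x) = x^3 - 9x^2 + 27x - 681

Set β = α - 3 = ∛(654), so β^3 = 654. Then (α - 3)^3 - 654 = 0, i.e. α is a root of g(x) = (x - 3)^3 - 654 = x^3 - 9x^2 + 27x - 681. Since g(x) = h(x - 3) where h(x) = x^3 - 654, and h is irreducible over Q (because 654 is not a perfect cube, so h has no rational root, and a monic cubic with no rational root is irreducible), g is also irreducible (irreducibility is preserved under the substitution x → x - 3). Hence m_α(x) = x^3 - 9x^2 + 27x - 681.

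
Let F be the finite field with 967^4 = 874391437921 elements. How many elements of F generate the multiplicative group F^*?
There are φ(874391437920) = 160401162240 primitive elements

F_q^* is cyclic of order q - 1 = 874391437920. A cyclic group of order m has exactly φ(m) generators. Here m = 874391437920 = 2^5 · 3 · 5 · 7 · 11^2 · 13 · 23 · 7193, so the number of primitive elements is φ(874391437920) = 160401162240.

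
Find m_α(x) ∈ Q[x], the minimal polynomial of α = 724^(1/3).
m_α(x) = x^3 - 724

α satisfies α^3 = 724, so x^3 - 724 annihilates α. By the rational root test, a rational root p/q (in lowest terms) of x^3 - 724 would satisfy p^3 = 724 q^3, forcing q = 1 and p^3 = 724; but 724 is not a perfect cube, contradiction. A monic cubic over Q with no rational root is irreducible (any nontrivial factorization would include a linear factor). Hence x^3 - 724 is the minimal polynomial of α, and in particular [Q(α):Q] = 3.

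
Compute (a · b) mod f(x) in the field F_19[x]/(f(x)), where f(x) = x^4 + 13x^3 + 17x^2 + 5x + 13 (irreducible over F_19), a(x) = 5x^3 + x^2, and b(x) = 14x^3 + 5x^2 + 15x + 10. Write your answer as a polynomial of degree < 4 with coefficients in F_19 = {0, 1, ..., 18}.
a · b ≡ 9x^3 + 17x^2 + 6x + 3 (mod f(x))

Multiply in F_19[x]: a(x)·b(x) = (5x^3 + x^2)·(14x^3 + 5x^2 + 15x + 10) = 13x^6 + x^5 + 4x^4 + 8x^3 + 10x^2. This has degree ≥ 4, so divide by f(x) over F_19: 13x^6 + x^5 + 4x^4 + 8x^3 + 10x^2 = (13x^2 + 3x + 10)·(x^4 + 13x^3 + 17x^2 + 5x + 13) + (9x^3 + 17x^2 + 6x + 3). Hence a·b ≡ 9x^3 + 17x^2 + 6x + 3 (mod f). (F_19[x]/(f) is a field with 19^4 = 130321 elements since f is irreducible of degree 4.)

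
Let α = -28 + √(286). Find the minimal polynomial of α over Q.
m_α(x) = x^2 + 56x + 498

From α + 28 = √(286), squaring gives (α + 28)^2 = 286, i.e. α^2 + 56α + 784 = 286, so α^2 + 56α + 498 = 0. The discriminant of x^2 + 56x + 498 is (56)^2 - 4·(498) = 3136 - 1992 = 1144, and 4·(286) is not a perfect square in Q since 286 is squarefree and ≠ 1. Hence x^2 + 56x + 498 is irreducible over Q and is the minimal polynomial of α.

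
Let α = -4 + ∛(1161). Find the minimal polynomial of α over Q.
m_α(x) = x^3 + 12x^2 + 48x - 1097

Set β = α + 4 = ∛(1161), so β^3 = 1161. Then (α + 4)^3 - 1161 = 0, i.e. α is a root of g(x) = (x + 4)^3 - 1161 = x^3 + 12x^2 + 48x - 1097. Since g(x) = h(x + 4) where h(x) = x^3 - 1161, and h is irreducible over Q (because 1161 is not a perfect cube, so h has no rational root, and a monic cubic with no rational root is irreducible), g is also irreducible (irreducibility is preserved under the substitution x → x + 4). Hence m_α(x) = x^3 + 12x^2 + 48x - 1097.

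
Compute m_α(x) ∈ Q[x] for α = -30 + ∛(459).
m_α(x) = x^3 + 90x^2 + 2700x + 26541

Set β = α + 30 = ∛(459), so β^3 = 459. Then (α + 30)^3 - 459 = 0, i.e. α is a root of g(x) = (x + 30)^3 - 459 = x^3 + 90x^2 + 2700x + 26541. Since g(x) = h(x + 30) where h(x) = x^3 - 459, and h is irreducible over Q (because 459 is not a perfect cube, so h has no rational root, and a monic cubic with no rational root is irreducible), g is also irreducible (irreducibility is preserved under the substitution x → x + 30). Hence m_α(x) = x^3 + 90x^2 + 2700x + 26541.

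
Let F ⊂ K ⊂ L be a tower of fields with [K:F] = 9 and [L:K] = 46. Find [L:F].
[L:F] = 414

The tower law says that for any tower of field extensions F ⊂ K ⊂ L with finite degrees, [L:F] = [L:K] · [K:F]. Here this gives [L:F] = 46 · 9 = 414.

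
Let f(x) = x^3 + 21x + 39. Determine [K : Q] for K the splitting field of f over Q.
[K : Q] = 6

By the rational root test, any rational root of the monic integer polynomial f(x) = x^3 + 21x + 39 must be an integer dividing the constant term 39, i.e. one of ±{1, 3, 13, 39}. Evaluating: f(1) = 61, f(-1) = 17, f(3) = 129, f(-3) = -51, f(13) = 2509, f(-13) = -2431, f(39) = 60177, f(-39) = -60099; none is 0, so f has no rational root and is therefore irreducible over Q (a cubic with no linear factor over a field is irreducible). For an irreducible cubic, the Galois group is A_3 or S_3 according as the discriminant disc(f) = -4a^3 - 27b^2 = -4·(21)^3 - 27·(39)^2 = -78111 is or is not a square in Q. Here disc(f) = -78111 is not a perfect square in Q, so the Galois group of f over Q is not contained in A_3 and must be all of S_3. The splitting field has degree |S_3| = 6 over Q, so [K : Q] = 6.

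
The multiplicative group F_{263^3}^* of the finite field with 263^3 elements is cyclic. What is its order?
|F_{263^3}^*| = 18191446

F_{263^3} has 263^3 = 18191447 elements; its multiplicative group consists of all nonzero elements, so |F_{263^3}^*| = 18191447 - 1 = 18191446. (It is cyclic since any finite subgroup of the multiplicative group of a field is cyclic.)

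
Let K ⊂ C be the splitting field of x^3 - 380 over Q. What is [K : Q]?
[K : Q] = 6

The roots of x^3 - 380 are ∛380, ω∛380, ω^2∛380 where ω = e^(2πi/3) is a primitive cube root of unity, so K = Q(∛380, ω). Now [Q(∛380):Q] = 3 (since 380 is not a perfect cube, x^3 - 380 is irreducible) and [Q(ω):Q] = 2. Both 2 and 3 divide [K:Q], and [K:Q] ≤ 3·2 = 6, so [K:Q] = 6. (Equivalently: Q(∛380) ⊂ R but ω ∉ R, so [K : Q(∛380)] = 2.)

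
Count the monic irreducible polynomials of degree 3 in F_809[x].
There are 176491440 monic irreducible polynomials of degree 3 over F_809

Each element of F_{809^3} that lies in no proper subfield is a root of exactly one monic irreducible of degree 3 over F_809, and each such polynomial has 3 distinct roots in F_{809^3}. By Möbius inversion the count is N_809(3) = (1/3) Σ_{d|3} μ(3/d) · 809^d = (1/3)(μ(3)·809^1 + μ(1)·809^3) = 529474320/3 = 176491440.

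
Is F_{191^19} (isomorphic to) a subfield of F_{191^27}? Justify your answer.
No: F_{191^19} is not a subfield of F_{191^27}

F_{p^m} embeds in F_{p^n} iff m | n. Here 19 ∤ 27 (since 27 = 1·19 + 8 with remainder 8 ≠ 0), so F_{191^19} is not a subfield of F_{191^27}. Equivalently: if it were, the tower law would give 19 = [F_{191^19}:F_191] dividing [F_{191^27}:F_191] = 27, contradiction.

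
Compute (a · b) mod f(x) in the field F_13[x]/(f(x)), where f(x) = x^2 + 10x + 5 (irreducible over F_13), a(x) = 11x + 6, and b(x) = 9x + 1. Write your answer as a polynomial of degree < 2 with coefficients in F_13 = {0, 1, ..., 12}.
a · b ≡ 11x + 5 (mod f(x))

Multiply in F_13[x]: a(x)·b(x) = (11x + 6)·(9x + 1) = 8x^2 + 6. This has degree ≥ 2, so divide by f(x) over F_13: 8x^2 + 6 = (8)·(x^2 + 10x + 5) + (11x + 5). Hence a·b ≡ 11x + 5 (mod f). (F_13[x]/(f) is a field with 13^2 = 169 elements since f is irreducible of degree 2.)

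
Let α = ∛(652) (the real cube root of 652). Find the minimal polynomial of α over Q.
m_α(x) = x^3 - 652

α satisfies α^3 = 652, so x^3 - 652 annihilates α. By the rational root test, a rational root p/q (in lowest terms) of x^3 - 652 would satisfy p^3 = 652 q^3, forcing q = 1 and p^3 = 652; but 652 is not a perfect cube, contradiction. A monic cubic over Q with no rational root is irreducible (any nontrivial factorization would include a linear factor). Hence x^3 - 652 is the minimal polynomial of α, and in particular [Q(α):Q] = 3.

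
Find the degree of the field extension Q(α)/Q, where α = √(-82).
[Q(α):Q] = 2

[Q(α):Q] equals the degree of the minimal polynomial of α. Here α^2 = -82 and x^2 + 82 is irreducible (d = -82 is squarefree, ≠ 1, hence not a square), so deg(m_α) = 2. Thus [Q(α):Q] = 2.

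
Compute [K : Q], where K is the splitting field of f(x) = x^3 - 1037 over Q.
[K : Q] = 6

The roots of x^3 - 1037 are ∛1037, ω∛1037, ω^2∛1037 where ω = e^(2πi/3) is a primitive cube root of unity, so K = Q(∛1037, ω). Now [Q(∛1037):Q] = 3 (since 1037 is not a perfect cube, x^3 - 1037 is irreducible) and [Q(ω):Q] = 2. Both 2 and 3 divide [K:Q], and [K:Q] ≤ 3·2 = 6, so [K:Q] = 6. (Equivalently: Q(∛1037) ⊂ R but ω ∉ R, so [K : Q(∛1037)] = 2.)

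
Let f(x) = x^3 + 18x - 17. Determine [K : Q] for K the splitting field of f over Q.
[K : Q] = 6

By the rational root test, any rational root of the monic integer polynomial f(x) = x^3 + 18x - 17 must be an integer dividing the constant term -17, i.e. one of ±{1, 17}. Evaluating: f(1) = 2, f(-1) = -36, f(17) = 5202, f(-17) = -5236; none is 0, so f has no rational root and is therefore irreducible over Q (a cubic with no linear factor over a field is irreducible). For an irreducible cubic, the Galois group is A_3 or S_3 according as the discriminant disc(f) = -4a^3 - 27b^2 = -4·(18)^3 - 27·(-17)^2 = -31131 is or is not a square in Q. Here disc(f) = -31131 is not a perfect square in Q, so the Galois group of f over Q is not contained in A_3 and must be all of S_3. The splitting field has degree |S_3| = 6 over Q, so [K : Q] = 6.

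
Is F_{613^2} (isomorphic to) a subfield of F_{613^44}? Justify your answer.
Yes: F_{613^2} is a subfield of F_{613^44}

F_{p^m} embeds in F_{p^n} iff m | n (since F_{p^n} is the splitting field of x^(p^n) - x, and F_{p^m} ⊂ F_{p^n} forces p^n to be a power of p^m, i.e. m | n; conversely if m | n then every root of x^(p^m) - x is a root of x^(p^n) - x). Here 2 | 44 (since 44 = 22·2), so F_{613^2} is a subfield of F_{613^44}, and [F_{613^44} : F_{613^2}] = 44/2 = 22.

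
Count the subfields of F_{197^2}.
F_{197^2} has 2 subfields

The subfields of F_{p^n} are exactly the fields F_{p^d} for d | n (each is the fixed field of the unique index-d subgroup of Gal(F_{p^n}/F_p) ≅ Z/nZ). The divisors of n = 2 are {1, 2}, giving 2 subfields: F_{197^1}, F_{197^2}.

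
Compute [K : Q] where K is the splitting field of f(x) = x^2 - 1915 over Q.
[K : Q] = 2

f(x) = x^2 - 1915 factors as (x - √1915)(x + √1915). The splitting field is K = Q(√1915). Since 1915 is squarefree and > 1, it is not a perfect square, so x^2 - 1915 is irreducible over Q and [Q(√1915) : Q] = 2. Hence [K : Q] = 2.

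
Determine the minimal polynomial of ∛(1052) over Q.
m_α(x) = x^3 - 1052

α satisfies α^3 = 1052, so x^3 - 1052 annihilates α. By the rational root test, a rational root p/q (in lowest terms) of x^3 - 1052 would satisfy p^3 = 1052 q^3, forcing q = 1 and p^3 = 1052; but 1052 is not a perfect cube, contradiction. A monic cubic over Q with no rational root is irreducible (any nontrivial factorization would include a linear factor). Hence x^3 - 1052 is the minimal polynomial of α, and in particular [Q(α):Q] = 3.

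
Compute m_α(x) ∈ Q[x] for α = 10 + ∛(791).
m_α(x) = x^3 - 30x^2 + 300x - 1791

Set β = α - 10 = ∛(791), so β^3 = 791. Then (α - 10)^3 - 791 = 0, i.e. α is a root of g(x) = (x - 10)^3 - 791 = x^3 - 30x^2 + 300x - 1791. Since g(x) = h(x - 10) where h(x) = x^3 - 791, and h is irreducible over Q (because 791 is not a perfect cube, so h has no rational root, and a monic cubic with no rational root is irreducible), g is also irreducible (irreducibility is preserved under the substitution x → x - 10). Hence m_α(x) = x^3 - 30x^2 + 300x - 1791.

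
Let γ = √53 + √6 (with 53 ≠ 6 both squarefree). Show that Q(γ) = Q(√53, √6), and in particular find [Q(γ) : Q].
[Q(γ) : Q] = 4 (equivalently, Q(γ) = Q(√53, √6))

Obviously Q(γ) ⊆ Q(√53, √6), and [Q(√53, √6):Q] = 4 (since 53, 6 are distinct squarefree integers > 1 with 318 not a perfect square). To show equality we compute the minimal polynomial of γ. From γ = √53 + √6: γ^2 = 53 + 2√(318) + 6 = 59 + 2√(318), so γ^2 - 59 = 2√(318); squaring, (γ^2 - 59)^2 = 4·318, i.e. γ^4 - 118γ^2 + 3481 - 1272 = 0, i.e. γ^4 - 118γ^2 + 2209 = 0. So γ is a root of x^4 - 118x^2 + 2209. This polynomial is irreducible over Q: it has no rational root (each ±√53 ± √6 is irrational), and any factorization into two quadratics over Q would force √(318) ∈ Q (pairing opposite roots) or √53, √6 ∈ Q (other pairings), all impossible. Hence [Q(γ):Q] = 4 = [Q(√53, √6):Q], so Q(γ) = Q(√53, √6).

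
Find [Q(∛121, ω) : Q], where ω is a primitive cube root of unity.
[Q(∛121, ω) : Q] = 6

[Q(∛121):Q] = 3 (min poly x^3 - 121, irreducible since 121 is not a perfect cube). [Q(ω):Q] = 2 (min poly x^2 + x + 1). Since Q(∛121) ⊂ R and ω ∉ R, we have ω ∉ Q(∛121), so x^2 + x + 1 remains irreducible over Q(∛121) and [Q(∛121, ω) : Q(∛121)] = 2. By the tower law, [Q(∛121, ω) : Q] = 3 · 2 = 6. (In fact Q(∛121, ω) is the splitting field of x^3 - 121 over Q.)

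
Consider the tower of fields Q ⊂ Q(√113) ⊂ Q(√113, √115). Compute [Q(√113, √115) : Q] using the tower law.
[Q(√113, √115) : Q] = 4

[Q(√113):Q] = 2 (min poly x^2 - 113, irreducible since 113 is squarefree > 1). For the top step, suppose √115 ∈ Q(√113), say √115 = c + d√113 with c, d ∈ Q. Squaring: 115 = c^2 + 113d^2 + 2cd√113. Since √113 ∉ Q this forces 2cd = 0. If d = 0 then √115 = c ∈ Q, contradicting 115 squarefree > 1. If c = 0 then 115 = 113d^2, so 113·115 = (113d)^2 is a perfect square in Q — but 113·115 = 12995 is not a perfect square (since 113 and 115 are distinct squarefree integers). Contradiction. Hence √115 ∉ Q(√113), so x^2 - 115 stays irreducible over Q(√113) and [Q(√113, √115) : Q(√113)] = 2. By the tower law, [Q(√113, √115) : Q] = 2 · 2 = 4.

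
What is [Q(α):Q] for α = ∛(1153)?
[Q(α):Q] = 3

The minimal polynomial of α is x^3 - 1153, irreducible over Q since 1153 is not a perfect cube (so x^3 - 1153 has no rational root). Hence [Q(α):Q] = deg(m_α) = 3.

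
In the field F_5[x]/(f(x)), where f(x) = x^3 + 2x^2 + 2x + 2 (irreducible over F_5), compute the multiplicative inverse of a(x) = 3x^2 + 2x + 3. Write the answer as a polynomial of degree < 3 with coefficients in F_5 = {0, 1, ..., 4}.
a(x)^(-1) ≡ x^2 + x + 3 (mod f(x))

Since f is irreducible over F_5, F_5[x]/(f) is a field and a(x) ≠ 0 has an inverse. Apply the extended Euclidean algorithm to f(x) and a(x) in F_5[x]: f(x) = (2x + 1)·a(x) + (4x + 4);  a(x) = (2x + 1)·(4x + 4) + (4). The last nonzero remainder is the constant 4 = gcd(f, a) in F_5. Back-substituting through the division chain expresses 4 = s(x)·a(x) + t(x)·f(x) with s(x) ≡ 4x^2 + 4x + 2 (mod f), so (4x^2 + 4x + 2)·a(x) ≡ 4 (mod f). Multiplying by 4^(-1) ≡ 4 in F_5 gives a(x)^(-1) ≡ 4·(4x^2 + 4x + 2) ≡ x^2 + x + 3 (mod f). Check: (3x^2 + 2x + 3)·(x^2 + x + 3) = 3x^4 + 4x^2 + 4x + 4 ≡ 1 (mod x^3 + 2x^2 + 2x + 2).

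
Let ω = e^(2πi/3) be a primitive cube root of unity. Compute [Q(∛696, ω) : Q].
[Q(∛696, ω) : Q] = 6

[Q(∛696):Q] = 3 (min poly x^3 - 696, irreducible since 696 is not a perfect cube). [Q(ω):Q] = 2 (min poly x^2 + x + 1). Since Q(∛696) ⊂ R and ω ∉ R, we have ω ∉ Q(∛696), so x^2 + x + 1 remains irreducible over Q(∛696) and [Q(∛696, ω) : Q(∛696)] = 2. By the tower law, [Q(∛696, ω) : Q] = 3 · 2 = 6. (In fact Q(∛696, ω) is the splitting field of x^3 - 696 over Q.)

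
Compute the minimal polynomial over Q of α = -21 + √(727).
m_α(x) = x^2 + 42x - 286

From α + 21 = √(727), squaring gives (α + 21)^2 = 727, i.e. α^2 + 42α + 441 = 727, so α^2 + 42α - 286 = 0. The discriminant of x^2 + 42x - 286 is (42)^2 - 4·(-286) = 1764 + 1144 = 2908, and 4·(727) is not a perfect square in Q since 727 is squarefree and ≠ 1. Hence x^2 + 42x - 286 is irreducible over Q and is the minimal polynomial of α.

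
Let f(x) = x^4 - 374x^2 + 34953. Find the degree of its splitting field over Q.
[K : Q] = 4

Solving the quadratic in x^2: x^2 = (374 ± √(374^2 - 4·34953))/2 = (374 ± √64)/2 = (374 ± 8)/2, giving x^2 = 191 or x^2 = 183. So f(x) = (x^2 - 191)(x^2 - 183) and the roots of f are ±√191, ±√183. Hence the splitting field is K = Q(√191, √183). Since 191 and 183 are distinct squarefree integers > 1, their product 34953 is not a perfect square, so √183 ∉ Q(√191). By the tower law [K:Q] = [Q(√191,√183):Q(√191)] · [Q(√191):Q] = 2 · 2 = 4.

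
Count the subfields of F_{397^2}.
F_{397^2} has 2 subfields

The subfields of F_{p^n} are exactly the fields F_{p^d} for d | n (each is the fixed field of the unique index-d subgroup of Gal(F_{p^n}/F_p) ≅ Z/nZ). The divisors of n = 2 are {1, 2}, giving 2 subfields: F_{397^1}, F_{397^2}.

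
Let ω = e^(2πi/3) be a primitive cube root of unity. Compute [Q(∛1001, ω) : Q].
[Q(∛1001, ω) : Q] = 6

[Q(∛1001):Q] = 3 (min poly x^3 - 1001, irreducible since 1001 is not a perfect cube). [Q(ω):Q] = 2 (min poly x^2 + x + 1). Since Q(∛1001) ⊂ R and ω ∉ R, we have ω ∉ Q(∛1001), so x^2 + x + 1 remains irreducible over Q(∛1001) and [Q(∛1001, ω) : Q(∛1001)] = 2. By the tower law, [Q(∛1001, ω) : Q] = 3 · 2 = 6. (In fact Q(∛1001, ω) is the splitting field of x^3 - 1001 over Q.)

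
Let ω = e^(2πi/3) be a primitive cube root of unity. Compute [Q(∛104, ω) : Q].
[Q(∛104, ω) : Q] = 6

[Q(∛104):Q] = 3 (min poly x^3 - 104, irreducible since 104 is not a perfect cube). [Q(ω):Q] = 2 (min poly x^2 + x + 1). Since Q(∛104) ⊂ R and ω ∉ R, we have ω ∉ Q(∛104), so x^2 + x + 1 remains irreducible over Q(∛104) and [Q(∛104, ω) : Q(∛104)] = 2. By the tower law, [Q(∛104, ω) : Q] = 3 · 2 = 6. (In fact Q(∛104, ω) is the splitting field of x^3 - 104 over Q.)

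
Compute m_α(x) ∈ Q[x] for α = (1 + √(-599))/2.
m_α(x) = x^2 - x + 150

From 2α - 1 = √(-599), squaring gives (2α - 1)^2 = -599, i.e. 4α^2 - 4α + 1 = -599, so α^2 - α + (1 + 599)/4 = 0. Since -599 ≡ 1 (mod 4), (1 + 599)/4 = 150 ∈ Z. The polynomial x^2 - x + 150 has discriminant 1 - 4·(150) = -599, which is not a perfect square in Q (d = -599 is squarefree and ≠ 1), so x^2 - x + 150 is irreducible over Q. It is the minimal polynomial of α.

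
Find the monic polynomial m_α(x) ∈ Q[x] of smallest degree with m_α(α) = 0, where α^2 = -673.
m_α(x) = x^2 + 673

α satisfies α^2 + 673 = 0, so x^2 + 673 annihilates α. Since d = -673 is squarefree and ≠ 1, it is not a perfect square in Q, so x^2 + 673 has no rational root and is therefore irreducible over Q (a degree-2 polynomial over a field is irreducible iff it has no root). Hence m_α(x) = x^2 + 673.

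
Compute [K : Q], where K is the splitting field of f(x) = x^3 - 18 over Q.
[K : Q] = 6

The roots of x^3 - 18 are ∛18, ω∛18, ω^2∛18 where ω = e^(2πi/3) is a primitive cube root of unity, so K = Q(∛18, ω). Now [Q(∛18):Q] = 3 (since 18 is not a perfect cube, x^3 - 18 is irreducible) and [Q(ω):Q] = 2. Both 2 and 3 divide [K:Q], and [K:Q] ≤ 3·2 = 6, so [K:Q] = 6. (Equivalently: Q(∛18) ⊂ R but ω ∉ R, so [K : Q(∛18)] = 2.)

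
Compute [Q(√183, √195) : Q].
[Q(√183, √195) : Q] = 4

[Q(√183):Q] = 2 (min poly x^2 - 183, irreducible since 183 is squarefree > 1). For the top step, suppose √195 ∈ Q(√183), say √195 = c + d√183 with c, d ∈ Q. Squaring: 195 = c^2 + 183d^2 + 2cd√183. Since √183 ∉ Q this forces 2cd = 0. If d = 0 then √195 = c ∈ Q, contradicting 195 squarefree > 1. If c = 0 then 195 = 183d^2, so 183·195 = (183d)^2 is a perfect square in Q — but 183·195 = 35685 is not a perfect square (since 183 and 195 are distinct squarefree integers). Contradiction. Hence √195 ∉ Q(√183), so x^2 - 195 stays irreducible over Q(√183) and [Q(√183, √195) : Q(√183)] = 2. By the tower law, [Q(√183, √195) : Q] = 2 · 2 = 4.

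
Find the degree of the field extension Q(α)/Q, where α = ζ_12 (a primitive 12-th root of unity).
[Q(α):Q] = 4

The minimal polynomial of ζ_12 over Q is the 12-th cyclotomic polynomial Φ_12(x), which is irreducible over Q and has degree φ(12) = 4. Hence [Q(α):Q] = φ(12) = 4.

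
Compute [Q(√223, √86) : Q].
[Q(√223, √86) : Q] = 4

[Q(√223):Q] = 2 (min poly x^2 - 223, irreducible since 223 is squarefree > 1). For the top step, suppose √86 ∈ Q(√223), say √86 = c + d√223 with c, d ∈ Q. Squaring: 86 = c^2 + 223d^2 + 2cd√223. Since √223 ∉ Q this forces 2cd = 0. If d = 0 then √86 = c ∈ Q, contradicting 86 squarefree > 1. If c = 0 then 86 = 223d^2, so 223·86 = (223d)^2 is a perfect square in Q — but 223·86 = 19178 is not a perfect square (since 223 and 86 are distinct squarefree integers). Contradiction. Hence √86 ∉ Q(√223), so x^2 - 86 stays irreducible over Q(√223) and [Q(√223, √86) : Q(√223)] = 2. By the tower law, [Q(√223, √86) : Q] = 2 · 2 = 4.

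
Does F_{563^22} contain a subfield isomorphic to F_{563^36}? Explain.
No: F_{563^36} is not a subfield of F_{563^22}

F_{p^m} embeds in F_{p^n} iff m | n. Here 36 ∤ 22 (since 22 = 0·36 + 22 with remainder 22 ≠ 0), so F_{563^36} is not a subfield of F_{563^22}. Equivalently: if it were, the tower law would give 36 = [F_{563^36}:F_563] dividing [F_{563^22}:F_563] = 22, contradiction.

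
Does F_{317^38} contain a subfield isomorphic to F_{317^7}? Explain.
No: F_{317^7} is not a subfield of F_{317^38}

F_{p^m} embeds in F_{p^n} iff m | n. Here 7 ∤ 38 (since 38 = 5·7 + 3 with remainder 3 ≠ 0), so F_{317^7} is not a subfield of F_{317^38}. Equivalently: if it were, the tower law would give 7 = [F_{317^7}:F_317] dividing [F_{317^38}:F_317] = 38, contradiction.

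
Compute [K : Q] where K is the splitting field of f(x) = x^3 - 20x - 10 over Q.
[K : Q] = 6

By the rational root test, any rational root of the monic integer polynomial f(x) = x^3 - 20x - 10 must be an integer dividing the constant term -10, i.e. one of ±{1, 2, 5, 10}. Evaluating: f(1) = -29, f(-1) = 9, f(2) = -42, f(-2) = 22, f(5) = 15, f(-5) = -35, f(10) = 790, f(-10) = -810; none is 0, so f has no rational root and is therefore irreducible over Q (a cubic with no linear factor over a field is irreducible). For an irreducible cubic, the Galois group is A_3 or S_3 according as the discriminant disc(f) = -4a^3 - 27b^2 = -4·(-20)^3 - 27·(-10)^2 = 29300 is or is not a square in Q. Here disc(f) = 29300 is not a perfect square in Q, so the Galois group of f over Q is not contained in A_3 and must be all of S_3. The splitting field has degree |S_3| = 6 over Q, so [K : Q] = 6.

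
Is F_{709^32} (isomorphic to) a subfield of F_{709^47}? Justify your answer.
No: F_{709^32} is not a subfield of F_{709^47}

F_{p^m} embeds in F_{p^n} iff m | n. Here 32 ∤ 47 (since 47 = 1·32 + 15 with remainder 15 ≠ 0), so F_{709^32} is not a subfield of F_{709^47}. Equivalently: if it were, the tower law would give 32 = [F_{709^32}:F_709] dividing [F_{709^47}:F_709] = 47, contradiction.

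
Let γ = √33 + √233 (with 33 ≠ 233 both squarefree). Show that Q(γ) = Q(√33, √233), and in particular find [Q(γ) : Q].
[Q(γ) : Q] = 4 (equivalently, Q(γ) = Q(√33, √233))

Obviously Q(γ) ⊆ Q(√33, √233), and [Q(√33, √233):Q] = 4 (since 33, 233 are distinct squarefree integers > 1 with 7689 not a perfect square). To show equality we compute the minimal polynomial of γ. From γ = √33 + √233: γ^2 = 33 + 2√(7689) + 233 = 266 + 2√(7689), so γ^2 - 266 = 2√(7689); squaring, (γ^2 - 266)^2 = 4·7689, i.e. γ^4 - 532γ^2 + 70756 - 30756 = 0, i.e. γ^4 - 532γ^2 + 40000 = 0. So γ is a root of x^4 - 532x^2 + 40000. This polynomial is irreducible over Q: it has no rational root (each ±√33 ± √233 is irrational), and any factorization into two quadratics over Q would force √(7689) ∈ Q (pairing opposite roots) or √33, √233 ∈ Q (other pairings), all impossible. Hence [Q(γ):Q] = 4 = [Q(√33, √233):Q], so Q(γ) = Q(√33, √233).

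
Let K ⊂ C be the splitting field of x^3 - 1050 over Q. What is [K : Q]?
[K : Q] = 6

The roots of x^3 - 1050 are ∛1050, ω∛1050, ω^2∛1050 where ω = e^(2πi/3) is a primitive cube root of unity, so K = Q(∛1050, ω). Now [Q(∛1050):Q] = 3 (since 1050 is not a perfect cube, x^3 - 1050 is irreducible) and [Q(ω):Q] = 2. Both 2 and 3 divide [K:Q], and [K:Q] ≤ 3·2 = 6, so [K:Q] = 6. (Equivalently: Q(∛1050) ⊂ R but ω ∉ R, so [K : Q(∛1050)] = 2.)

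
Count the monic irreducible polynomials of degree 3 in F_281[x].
There are 7395920 monic irreducible polynomials of degree 3 over F_281

Each element of F_{281^3} that lies in no proper subfield is a root of exactly one monic irreducible of degree 3 over F_281, and each such polynomial has 3 distinct roots in F_{281^3}. By Möbius inversion the count is N_281(3) = (1/3) Σ_{d|3} μ(3/d) · 281^d = (1/3)(μ(3)·281^1 + μ(1)·281^3) = 22187760/3 = 7395920.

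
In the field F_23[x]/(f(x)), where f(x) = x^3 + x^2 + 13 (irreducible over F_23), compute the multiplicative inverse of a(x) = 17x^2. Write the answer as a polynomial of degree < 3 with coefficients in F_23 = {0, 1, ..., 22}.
a(x)^(-1) ≡ 18x + 18 (mod f(x))

Since f is irreducible over F_23, F_23[x]/(f) is a field and a(x) ≠ 0 has an inverse. Apply the extended Euclidean algorithm to f(x) and a(x) in F_23[x]: f(x) = (19x + 19)·a(x) + (13). The last nonzero remainder is the constant 13 = gcd(f, a) in F_23. Back-substituting through the division chain expresses 13 = s(x)·a(x) + t(x)·f(x) with s(x) ≡ 4x + 4 (mod f), so (4x + 4)·a(x) ≡ 13 (mod f). Multiplying by 13^(-1) ≡ 16 in F_23 gives a(x)^(-1) ≡ 16·(4x + 4) ≡ 18x + 18 (mod f). Check: (17x^2)·(18x + 18) = 7x^3 + 7x^2 ≡ 1 (mod x^3 + x^2 + 13).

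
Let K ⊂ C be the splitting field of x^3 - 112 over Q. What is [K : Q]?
[K : Q] = 6

The roots of x^3 - 112 are ∛112, ω∛112, ω^2∛112 where ω = e^(2πi/3) is a primitive cube root of unity, so K = Q(∛112, ω). Now [Q(∛112):Q] = 3 (since 112 is not a perfect cube, x^3 - 112 is irreducible) and [Q(ω):Q] = 2. Both 2 and 3 divide [K:Q], and [K:Q] ≤ 3·2 = 6, so [K:Q] = 6. (Equivalently: Q(∛112) ⊂ R but ω ∉ R, so [K : Q(∛112)] = 2.)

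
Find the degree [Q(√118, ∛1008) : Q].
[Q(√118, ∛1008) : Q] = 6

Let L = Q(√118, ∛1008). Since Q(√118) ⊂ L and [Q(√118):Q] = 2, the tower law gives 2 | [L:Q]. Likewise Q(∛1008) ⊂ L with [Q(∛1008):Q] = 3 (because 1008 is not a perfect cube), so 3 | [L:Q]. As gcd(2,3) = 1, [L:Q] is divisible by 6. Conversely L is generated over Q by √118 and ∛1008, so [L:Q] ≤ 2·3 = 6. Therefore [Q(√118, ∛1008) : Q] = 6.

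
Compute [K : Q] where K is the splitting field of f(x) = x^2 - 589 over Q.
[K : Q] = 2

f(x) = x^2 - 589 factors as (x - √589)(x + √589). The splitting field is K = Q(√589). Since 589 is squarefree and > 1, it is not a perfect square, so x^2 - 589 is irreducible over Q and [Q(√589) : Q] = 2. Hence [K : Q] = 2.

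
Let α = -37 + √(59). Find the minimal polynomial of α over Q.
m_α(x) = x^2 + 74x + 1310

From α + 37 = √(59), squaring gives (α + 37)^2 = 59, i.e. α^2 + 74α + 1369 = 59, so α^2 + 74α + 1310 = 0. The discriminant of x^2 + 74x + 1310 is (74)^2 - 4·(1310) = 5476 - 5240 = 236, and 4·(59) is not a perfect square in Q since 59 is squarefree and ≠ 1. Hence x^2 + 74x + 1310 is irreducible over Q and is the minimal polynomial of α.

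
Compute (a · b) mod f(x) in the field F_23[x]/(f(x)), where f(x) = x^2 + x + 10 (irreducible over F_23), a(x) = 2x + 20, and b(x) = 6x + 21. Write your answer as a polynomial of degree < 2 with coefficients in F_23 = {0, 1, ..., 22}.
a · b ≡ 12x + 1 (mod f(x))

Multiply in F_23[x]: a(x)·b(x) = (2x + 20)·(6x + 21) = 12x^2 + x + 6. This has degree ≥ 2, so divide by f(x) over F_23: 12x^2 + x + 6 = (12)·(x^2 + x + 10) + (12x + 1). Hence a·b ≡ 12x + 1 (mod f). (F_23[x]/(f) is a field with 23^2 = 529 elements since f is irreducible of degree 2.)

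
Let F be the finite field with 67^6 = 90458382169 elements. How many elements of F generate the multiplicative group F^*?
There are φ(90458382168) = 21395404800 primitive elements

F_q^* is cyclic of order q - 1 = 90458382168. A cyclic group of order m has exactly φ(m) generators. Here m = 90458382168 = 2^3 · 3^2 · 7^2 · 11 · 17 · 31 · 4423, so the number of primitive elements is φ(90458382168) = 21395404800.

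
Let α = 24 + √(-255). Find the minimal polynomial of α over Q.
m_α(x) = x^2 - 48x + 831

From α - 24 = √(-255), squaring gives (α - 24)^2 = -255, i.e. α^2 - 48α + 576 = -255, so α^2 - 48α + 831 = 0. The discriminant of x^2 - 48x + 831 is (-48)^2 - 4·(831) = 2304 - 3324 = -1020, and 4·(-255) is not a perfect square in Q since -255 is squarefree and ≠ 1. Hence x^2 - 48x + 831 is irreducible over Q and is the minimal polynomial of α.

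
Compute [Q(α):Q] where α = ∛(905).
[Q(α):Q] = 3

The minimal polynomial of α is x^3 - 905, irreducible over Q since 905 is not a perfect cube (so x^3 - 905 has no rational root). Hence [Q(α):Q] = deg(m_α) = 3.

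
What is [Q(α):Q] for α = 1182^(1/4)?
[Q(α):Q] = 4

α is a root of x^4 - 1182. By Eisenstein's criterion at the prime p = 2 (which divides the constant term 1182 but p^2 = 4 does not, since 1182 is squarefree), x^4 - 1182 is irreducible over Q. Hence [Q(α):Q] = 4.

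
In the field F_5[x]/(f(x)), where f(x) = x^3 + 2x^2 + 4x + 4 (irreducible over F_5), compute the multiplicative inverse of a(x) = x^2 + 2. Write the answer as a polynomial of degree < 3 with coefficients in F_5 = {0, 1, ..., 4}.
a(x)^(-1) ≡ 4x^2 + 3x + 3 (mod f(x))

Since f is irreducible over F_5, F_5[x]/(f) is a field and a(x) ≠ 0 has an inverse. Apply the extended Euclidean algorithm to f(x) and a(x) in F_5[x]: f(x) = (x + 2)·a(x) + (2x);  a(x) = (3x)·(2x) + (2). The last nonzero remainder is the constant 2 = gcd(f, a) in F_5. Back-substituting through the division chain expresses 2 = s(x)·a(x) + t(x)·f(x) with s(x) ≡ 3x^2 + x + 1 (mod f), so (3x^2 + x + 1)·a(x) ≡ 2 (mod f). Multiplying by 2^(-1) ≡ 3 in F_5 gives a(x)^(-1) ≡ 3·(3x^2 + x + 1) ≡ 4x^2 + 3x + 3 (mod f). Check: (x^2 + 2)·(4x^2 + 3x + 3) = 4x^4 + 3x^3 + x^2 + x + 1 ≡ 1 (mod x^3 + 2x^2 + 4x + 4).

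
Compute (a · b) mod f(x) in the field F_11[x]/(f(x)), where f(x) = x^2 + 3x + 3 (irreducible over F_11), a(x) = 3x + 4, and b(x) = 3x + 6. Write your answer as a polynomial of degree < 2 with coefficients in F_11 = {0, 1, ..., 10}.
a · b ≡ 3x + 8 (mod f(x))

Multiply in F_11[x]: a(x)·b(x) = (3x + 4)·(3x + 6) = 9x^2 + 8x + 2. This has degree ≥ 2, so divide by f(x) over F_11: 9x^2 + 8x + 2 = (9)·(x^2 + 3x + 3) + (3x + 8). Hence a·b ≡ 3x + 8 (mod f). (F_11[x]/(f) is a field with 11^2 = 121 elements since f is irreducible of degree 2.)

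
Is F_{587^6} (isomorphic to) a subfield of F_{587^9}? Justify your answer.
No: F_{587^6} is not a subfield of F_{587^9}

F_{p^m} embeds in F_{p^n} iff m | n. Here 6 ∤ 9 (since 9 = 1·6 + 3 with remainder 3 ≠ 0), so F_{587^6} is not a subfield of F_{587^9}. Equivalently: if it were, the tower law would give 6 = [F_{587^6}:F_587] dividing [F_{587^9}:F_587] = 9, contradiction.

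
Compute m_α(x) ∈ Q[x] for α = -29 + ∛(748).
m_α(x) = x^3 + 87x^2 + 2523x + 23641

Set β = α + 29 = ∛(748), so β^3 = 748. Then (α + 29)^3 - 748 = 0, i.e. α is a root of g(x) = (x + 29)^3 - 748 = x^3 + 87x^2 + 2523x + 23641. Since g(x) = h(x + 29) where h(x) = x^3 - 748, and h is irreducible over Q (because 748 is not a perfect cube, so h has no rational root, and a monic cubic with no rational root is irreducible), g is also irreducible (irreducibility is preserved under the substitution x → x + 29). Hence m_α(x) = x^3 + 87x^2 + 2523x + 23641.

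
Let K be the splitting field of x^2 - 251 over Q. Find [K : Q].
[K : Q] = 2

f(x) = x^2 - 251 factors as (x - √251)(x + √251). The splitting field is K = Q(√251). Since 251 is squarefree and > 1, it is not a perfect square, so x^2 - 251 is irreducible over Q and [Q(√251) : Q] = 2. Hence [K : Q] = 2.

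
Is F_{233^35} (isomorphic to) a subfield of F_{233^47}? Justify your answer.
No: F_{233^35} is not a subfield of F_{233^47}

F_{p^m} embeds in F_{p^n} iff m | n. Here 35 ∤ 47 (since 47 = 1·35 + 12 with remainder 12 ≠ 0), so F_{233^35} is not a subfield of F_{233^47}. Equivalently: if it were, the tower law would give 35 = [F_{233^35}:F_233] dividing [F_{233^47}:F_233] = 47, contradiction.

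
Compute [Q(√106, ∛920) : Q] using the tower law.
[Q(√106, ∛920) : Q] = 6

Let L = Q(√106, ∛920). Since Q(√106) ⊂ L and [Q(√106):Q] = 2, the tower law gives 2 | [L:Q]. Likewise Q(∛920) ⊂ L with [Q(∛920):Q] = 3 (because 920 is not a perfect cube), so 3 | [L:Q]. As gcd(2,3) = 1, [L:Q] is divisible by 6. Conversely L is generated over Q by √106 and ∛920, so [L:Q] ≤ 2·3 = 6. Therefore [Q(√106, ∛920) : Q] = 6.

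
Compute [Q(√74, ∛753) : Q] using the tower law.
[Q(√74, ∛753) : Q] = 6

Let L = Q(√74, ∛753). Since Q(√74) ⊂ L and [Q(√74):Q] = 2, the tower law gives 2 | [L:Q]. Likewise Q(∛753) ⊂ L with [Q(∛753):Q] = 3 (because 753 is not a perfect cube), so 3 | [L:Q]. As gcd(2,3) = 1, [L:Q] is divisible by 6. Conversely L is generated over Q by √74 and ∛753, so [L:Q] ≤ 2·3 = 6. Therefore [Q(√74, ∛753) : Q] = 6.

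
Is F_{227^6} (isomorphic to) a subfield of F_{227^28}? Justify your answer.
No: F_{227^6} is not a subfield of F_{227^28}

F_{p^m} embeds in F_{p^n} iff m | n. Here 6 ∤ 28 (since 28 = 4·6 + 4 with remainder 4 ≠ 0), so F_{227^6} is not a subfield of F_{227^28}. Equivalently: if it were, the tower law would give 6 = [F_{227^6}:F_227] dividing [F_{227^28}:F_227] = 28, contradiction.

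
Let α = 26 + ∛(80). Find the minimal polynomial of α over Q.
m_α(x) = x^3 - 78x^2 + 2028x - 17656

Set β = α - 26 = ∛(80), so β^3 = 80. Then (α - 26)^3 - 80 = 0, i.e. α is a root of g(x) = (x - 26)^3 - 80 = x^3 - 78x^2 + 2028x - 17656. Since g(x) = h(x - 26) where h(x) = x^3 - 80, and h is irreducible over Q (because 80 is not a perfect cube, so h has no rational root, and a monic cubic with no rational root is irreducible), g is also irreducible (irreducibility is preserved under the substitution x → x - 26). Hence m_α(x) = x^3 - 78x^2 + 2028x - 17656.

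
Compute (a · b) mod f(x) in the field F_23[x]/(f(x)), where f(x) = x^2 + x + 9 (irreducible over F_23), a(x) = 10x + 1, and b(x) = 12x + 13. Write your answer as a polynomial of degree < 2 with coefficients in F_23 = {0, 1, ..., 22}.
a · b ≡ 22x + 14 (mod f(x))

Multiply in F_23[x]: a(x)·b(x) = (10x + 1)·(12x + 13) = 5x^2 + 4x + 13. This has degree ≥ 2, so divide by f(x) over F_23: 5x^2 + 4x + 13 = (5)·(x^2 + x + 9) + (22x + 14). Hence a·b ≡ 22x + 14 (mod f). (F_23[x]/(f) is a field with 23^2 = 529 elements since f is irreducible of degree 2.)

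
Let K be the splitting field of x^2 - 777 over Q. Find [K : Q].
[K : Q] = 2

f(x) = x^2 - 777 factors as (x - √777)(x + √777). The splitting field is K = Q(√777). Since 777 is squarefree and > 1, it is not a perfect square, so x^2 - 777 is irreducible over Q and [Q(√777) : Q] = 2. Hence [K : Q] = 2.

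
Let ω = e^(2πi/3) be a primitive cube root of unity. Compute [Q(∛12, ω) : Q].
[Q(∛12, ω) : Q] = 6

[Q(∛12):Q] = 3 (min poly x^3 - 12, irreducible since 12 is not a perfect cube). [Q(ω):Q] = 2 (min poly x^2 + x + 1). Since Q(∛12) ⊂ R and ω ∉ R, we have ω ∉ Q(∛12), so x^2 + x + 1 remains irreducible over Q(∛12) and [Q(∛12, ω) : Q(∛12)] = 2. By the tower law, [Q(∛12, ω) : Q] = 3 · 2 = 6. (In fact Q(∛12, ω) is the splitting field of x^3 - 12 over Q.)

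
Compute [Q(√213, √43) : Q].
[Q(√213, √43) : Q] = 4

[Q(√213):Q] = 2 (min poly x^2 - 213, irreducible since 213 is squarefree > 1). For the top step, suppose √43 ∈ Q(√213), say √43 = c + d√213 with c, d ∈ Q. Squaring: 43 = c^2 + 213d^2 + 2cd√213. Since √213 ∉ Q this forces 2cd = 0. If d = 0 then √43 = c ∈ Q, contradicting 43 squarefree > 1. If c = 0 then 43 = 213d^2, so 213·43 = (213d)^2 is a perfect square in Q — but 213·43 = 9159 is not a perfect square (since 213 and 43 are distinct squarefree integers). Contradiction. Hence √43 ∉ Q(√213), so x^2 - 43 stays irreducible over Q(√213) and [Q(√213, √43) : Q(√213)] = 2. By the tower law, [Q(√213, √43) : Q] = 2 · 2 = 4.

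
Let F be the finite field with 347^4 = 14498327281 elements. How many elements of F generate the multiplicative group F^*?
There are φ(14498327280) = 3711016960 primitive elements

F_q^* is cyclic of order q - 1 = 14498327280. A cyclic group of order m has exactly φ(m) generators. Here m = 14498327280 = 2^4 · 3 · 5 · 29 · 173 · 12041, so the number of primitive elements is φ(14498327280) = 3711016960.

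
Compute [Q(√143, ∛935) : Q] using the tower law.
[Q(√143, ∛935) : Q] = 6

Let L = Q(√143, ∛935). Since Q(√143) ⊂ L and [Q(√143):Q] = 2, the tower law gives 2 | [L:Q]. Likewise Q(∛935) ⊂ L with [Q(∛935):Q] = 3 (because 935 is not a perfect cube), so 3 | [L:Q]. As gcd(2,3) = 1, [L:Q] is divisible by 6. Conversely L is generated over Q by √143 and ∛935, so [L:Q] ≤ 2·3 = 6. Therefore [Q(√143, ∛935) : Q] = 6.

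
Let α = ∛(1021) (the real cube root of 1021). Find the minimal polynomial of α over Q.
m_α(x) = x^3 - 1021

α satisfies α^3 = 1021, so x^3 - 1021 annihilates α. By the rational root test, a rational root p/q (in lowest terms) of x^3 - 1021 would satisfy p^3 = 1021 q^3, forcing q = 1 and p^3 = 1021; but 1021 is not a perfect cube, contradiction. A monic cubic over Q with no rational root is irreducible (any nontrivial factorization would include a linear factor). Hence x^3 - 1021 is the minimal polynomial of α, and in particular [Q(α):Q] = 3.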